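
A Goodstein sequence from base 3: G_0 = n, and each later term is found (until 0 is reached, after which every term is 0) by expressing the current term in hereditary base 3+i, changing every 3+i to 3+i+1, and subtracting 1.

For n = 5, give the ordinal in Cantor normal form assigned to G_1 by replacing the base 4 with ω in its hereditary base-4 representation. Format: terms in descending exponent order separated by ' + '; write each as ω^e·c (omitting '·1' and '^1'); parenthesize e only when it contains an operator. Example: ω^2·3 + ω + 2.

base 3: 5 = 3 + 2; at 4: 4 + 2 = 6; next = 5
base 4: 5 = 4 + 1; at 5: 5 + 1 = 6; next = 5

ω + 1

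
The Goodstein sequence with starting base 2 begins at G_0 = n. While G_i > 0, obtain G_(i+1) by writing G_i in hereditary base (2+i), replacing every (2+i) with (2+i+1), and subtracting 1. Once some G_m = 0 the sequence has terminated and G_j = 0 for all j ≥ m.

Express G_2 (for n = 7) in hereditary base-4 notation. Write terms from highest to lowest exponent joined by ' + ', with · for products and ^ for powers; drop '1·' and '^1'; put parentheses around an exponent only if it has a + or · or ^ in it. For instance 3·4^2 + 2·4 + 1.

(0) 7|_2 = 2^2 + 2 + 1 ↦ 3^3 + 3 + 1|_3 = 31 ⇒ 30
(1) 30|_3 = 3^3 + 3 ↦ 4^4 + 4|_4 = 260 ⇒ 259
(2) 259|_4 = 4^4 + 3 ↦ 5^5 + 3|_5 = 3128 ⇒ 3127

4^4 + 3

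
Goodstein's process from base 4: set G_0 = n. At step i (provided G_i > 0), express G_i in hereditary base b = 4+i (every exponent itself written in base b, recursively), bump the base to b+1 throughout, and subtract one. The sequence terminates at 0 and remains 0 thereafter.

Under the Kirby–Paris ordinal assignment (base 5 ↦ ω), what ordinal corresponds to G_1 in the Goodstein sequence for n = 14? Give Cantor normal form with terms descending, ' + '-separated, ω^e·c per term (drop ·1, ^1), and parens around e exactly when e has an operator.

ω·3 + 1

G_0 = 14. HB_4(14) = 3·4 + 2. Bump = 17. G_1 = 16.
G_1 = 16. HB_5(16) = 3·5 + 1. Bump = 19. G_2 = 18.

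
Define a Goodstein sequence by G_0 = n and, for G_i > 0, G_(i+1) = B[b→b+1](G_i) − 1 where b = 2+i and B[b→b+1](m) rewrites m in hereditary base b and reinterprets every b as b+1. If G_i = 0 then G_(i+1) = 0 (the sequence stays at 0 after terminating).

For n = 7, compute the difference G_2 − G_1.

G_0 = 7. HB_2(7) = 2^2 + 2 + 1. Bump = 31. G_1 = 30.
G_1 = 30. HB_3(30) = 3^3 + 3. Bump = 260. G_2 = 259.

229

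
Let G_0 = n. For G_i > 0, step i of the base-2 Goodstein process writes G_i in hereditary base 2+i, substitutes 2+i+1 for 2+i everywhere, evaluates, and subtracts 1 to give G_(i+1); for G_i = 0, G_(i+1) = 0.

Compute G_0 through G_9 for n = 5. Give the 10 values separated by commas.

5, 27, 255, 467, 775, 1197, 1751, 2454, 3325, 4382

G_0 = 5. HB_2(5) = 2^2 + 1. Bump = 28. G_1 = 27.
G_1 = 27. HB_3(27) = 3^3. Bump = 256. G_2 = 255.
G_2 = 255. HB_4(255) = 3·4^3 + 3·4^2 + 3·4 + 3. Bump = 468. G_3 = 467.
G_3 = 467. HB_5(467) = 3·5^3 + 3·5^2 + 3·5 + 2. Bump = 776. G_4 = 775.
G_4 = 775. HB_6(775) = 3·6^3 + 3·6^2 + 3·6 + 1. Bump = 1198. G_5 = 1197.
G_5 = 1197. HB_7(1197) = 3·7^3 + 3·7^2 + 3·7. Bump = 1752. G_6 = 1751.
G_6 = 1751. HB_8(1751) = 3·8^3 + 3·8^2 + 2·8 + 7. Bump = 2455. G_7 = 2454.
G_7 = 2454. HB_9(2454) = 3·9^3 + 3·9^2 + 2·9 + 6. Bump = 3326. G_8 = 3325.
G_8 = 3325. HB_10(3325) = 3·10^3 + 3·10^2 + 2·10 + 5. Bump = 4383. G_9 = 4382.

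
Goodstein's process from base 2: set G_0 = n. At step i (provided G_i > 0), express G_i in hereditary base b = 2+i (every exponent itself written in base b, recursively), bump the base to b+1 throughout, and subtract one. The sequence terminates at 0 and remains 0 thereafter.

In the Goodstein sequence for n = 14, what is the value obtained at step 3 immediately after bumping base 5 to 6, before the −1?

[0] 14 ≡ 2^(2 + 1) + 2^2 + 2 (base 2). Lift 3: 111. −1: 110.
[1] 110 ≡ 3^(3 + 1) + 3^3 + 2 (base 3). Lift 4: 1282. −1: 1281.
[2] 1281 ≡ 4^(4 + 1) + 4^4 + 1 (base 4). Lift 5: 18751. −1: 18750.
[3] 18750 ≡ 5^(5 + 1) + 5^5 (base 5). Lift 6: 326592. −1: 326591.

326592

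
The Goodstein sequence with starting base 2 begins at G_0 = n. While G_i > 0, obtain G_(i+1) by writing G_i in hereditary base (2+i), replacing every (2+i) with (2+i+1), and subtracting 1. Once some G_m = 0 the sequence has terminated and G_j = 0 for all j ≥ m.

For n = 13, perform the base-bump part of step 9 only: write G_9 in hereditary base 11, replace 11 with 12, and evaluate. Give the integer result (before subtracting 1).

106993205384716

13 —HB2→ 2^(2 + 1) + 2^2 + 1 —bump→ 3^(3 + 1) + 3^3 + 1 = 109 —(−1)→ 108
108 —HB3→ 3^(3 + 1) + 3^3 —bump→ 4^(4 + 1) + 4^4 = 1280 —(−1)→ 1279
1279 —HB4→ 4^(4 + 1) + 3·4^3 + 3·4^2 + 3·4 + 3 —bump→ 5^(5 + 1) + 3·5^3 + 3·5^2 + 3·5 + 3 = 16093 —(−1)→ 16092
16092 —HB5→ 5^(5 + 1) + 3·5^3 + 3·5^2 + 3·5 + 2 —bump→ 6^(6 + 1) + 3·6^3 + 3·6^2 + 3·6 + 2 = 280712 —(−1)→ 280711
280711 —HB6→ 6^(6 + 1) + 3·6^3 + 3·6^2 + 3·6 + 1 —bump→ 7^(7 + 1) + 3·7^3 + 3·7^2 + 3·7 + 1 = 5765999 —(−1)→ 5765998
5765998 —HB7→ 7^(7 + 1) + 3·7^3 + 3·7^2 + 3·7 —bump→ 8^(8 + 1) + 3·8^3 + 3·8^2 + 3·8 = 134219480 —(−1)→ 134219479
134219479 —HB8→ 8^(8 + 1) + 3·8^3 + 3·8^2 + 2·8 + 7 —bump→ 9^(9 + 1) + 3·9^3 + 3·9^2 + 2·9 + 7 = 3486786856 —(−1)→ 3486786855
3486786855 —HB9→ 9^(9 + 1) + 3·9^3 + 3·9^2 + 2·9 + 6 —bump→ 10^(10 + 1) + 3·10^3 + 3·10^2 + 2·10 + 6 = 100000003326 —(−1)→ 100000003325
100000003325 —HB10→ 10^(10 + 1) + 3·10^3 + 3·10^2 + 2·10 + 5 —bump→ 11^(11 + 1) + 3·11^3 + 3·11^2 + 2·11 + 5 = 3138428381104 —(−1)→ 3138428381103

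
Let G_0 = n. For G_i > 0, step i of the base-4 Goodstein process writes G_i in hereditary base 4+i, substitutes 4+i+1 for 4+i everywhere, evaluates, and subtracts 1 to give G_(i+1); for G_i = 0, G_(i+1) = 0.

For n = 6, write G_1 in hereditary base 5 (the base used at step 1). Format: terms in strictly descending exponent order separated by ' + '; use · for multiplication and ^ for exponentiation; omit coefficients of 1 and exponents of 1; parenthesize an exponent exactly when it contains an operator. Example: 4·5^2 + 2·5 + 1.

5 + 1

base 4: 6 = 4 + 2; at 5: 5 + 2 = 7; next = 6
base 5: 6 = 5 + 1; at 6: 6 + 1 = 7; next = 6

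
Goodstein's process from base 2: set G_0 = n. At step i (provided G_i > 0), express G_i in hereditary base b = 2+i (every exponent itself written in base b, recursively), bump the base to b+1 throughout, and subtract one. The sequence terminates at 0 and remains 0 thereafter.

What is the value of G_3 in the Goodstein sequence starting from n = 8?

8 —HB2→ 2^(2 + 1) —bump→ 3^(3 + 1) = 81 —(−1)→ 80
80 —HB3→ 2·3^3 + 2·3^2 + 2·3 + 2 —bump→ 2·4^4 + 2·4^2 + 2·4 + 2 = 554 —(−1)→ 553
553 —HB4→ 2·4^4 + 2·4^2 + 2·4 + 1 —bump→ 2·5^5 + 2·5^2 + 2·5 + 1 = 6311 —(−1)→ 6310
6310 —HB5→ 2·5^5 + 2·5^2 + 2·5 —bump→ 2·6^6 + 2·6^2 + 2·6 = 93396 —(−1)→ 93395

6310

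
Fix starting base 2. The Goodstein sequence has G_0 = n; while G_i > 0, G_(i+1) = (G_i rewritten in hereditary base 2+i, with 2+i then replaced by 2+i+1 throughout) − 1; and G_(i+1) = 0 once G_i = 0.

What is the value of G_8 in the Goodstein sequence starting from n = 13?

step 0: 13 = 2^(2 + 1) + 2^2 + 1; sub 3 for 2: 3^(3 + 1) + 3^3 + 1; = 109; G_1 = 109−1 = 108
step 1: 108 = 3^(3 + 1) + 3^3; sub 4 for 3: 4^(4 + 1) + 4^4; = 1280; G_2 = 1280−1 = 1279
step 2: 1279 = 4^(4 + 1) + 3·4^3 + 3·4^2 + 3·4 + 3; sub 5 for 4: 5^(5 + 1) + 3·5^3 + 3·5^2 + 3·5 + 3; = 16093; G_3 = 16093−1 = 16092
step 3: 16092 = 5^(5 + 1) + 3·5^3 + 3·5^2 + 3·5 + 2; sub 6 for 5: 6^(6 + 1) + 3·6^3 + 3·6^2 + 3·6 + 2; = 280712; G_4 = 280712−1 = 280711
step 4: 280711 = 6^(6 + 1) + 3·6^3 + 3·6^2 + 3·6 + 1; sub 7 for 6: 7^(7 + 1) + 3·7^3 + 3·7^2 + 3·7 + 1; = 5765999; G_5 = 5765999−1 = 5765998
step 5: 5765998 = 7^(7 + 1) + 3·7^3 + 3·7^2 + 3·7; sub 8 for 7: 8^(8 + 1) + 3·8^3 + 3·8^2 + 3·8; = 134219480; G_6 = 134219480−1 = 134219479
step 6: 134219479 = 8^(8 + 1) + 3·8^3 + 3·8^2 + 2·8 + 7; sub 9 for 8: 9^(9 + 1) + 3·9^3 + 3·9^2 + 2·9 + 7; = 3486786856; G_7 = 3486786856−1 = 3486786855
step 7: 3486786855 = 9^(9 + 1) + 3·9^3 + 3·9^2 + 2·9 + 6; sub 10 for 9: 10^(10 + 1) + 3·10^3 + 3·10^2 + 2·10 + 6; = 100000003326; G_8 = 100000003326−1 = 100000003325

100000003325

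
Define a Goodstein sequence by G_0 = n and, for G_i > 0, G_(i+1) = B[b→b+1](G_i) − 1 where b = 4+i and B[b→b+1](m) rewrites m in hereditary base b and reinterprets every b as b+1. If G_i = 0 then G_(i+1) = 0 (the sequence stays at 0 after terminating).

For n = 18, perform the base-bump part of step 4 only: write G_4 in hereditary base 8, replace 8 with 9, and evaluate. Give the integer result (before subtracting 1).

59

step 0: 18 = 4^2 + 2; sub 5 for 4: 5^2 + 2; = 27; G_1 = 27−1 = 26
step 1: 26 = 5^2 + 1; sub 6 for 5: 6^2 + 1; = 37; G_2 = 37−1 = 36
step 2: 36 = 6^2; sub 7 for 6: 7^2; = 49; G_3 = 49−1 = 48
step 3: 48 = 6·7 + 6; sub 8 for 7: 6·8 + 6; = 54; G_4 = 54−1 = 53
step 4: 53 = 6·8 + 5; sub 9 for 8: 6·9 + 5; = 59; G_5 = 59−1 = 58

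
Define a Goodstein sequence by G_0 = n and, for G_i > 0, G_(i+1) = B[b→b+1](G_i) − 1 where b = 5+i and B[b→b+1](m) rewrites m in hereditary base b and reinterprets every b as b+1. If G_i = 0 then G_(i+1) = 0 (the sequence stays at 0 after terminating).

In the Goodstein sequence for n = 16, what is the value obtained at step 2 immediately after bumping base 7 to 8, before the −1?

22

G_0 = 16. HB_5(16) = 3·5 + 1. Bump = 19. G_1 = 18.
G_1 = 18. HB_6(18) = 3·6. Bump = 21. G_2 = 20.
G_2 = 20. HB_7(20) = 2·7 + 6. Bump = 22. G_3 = 21.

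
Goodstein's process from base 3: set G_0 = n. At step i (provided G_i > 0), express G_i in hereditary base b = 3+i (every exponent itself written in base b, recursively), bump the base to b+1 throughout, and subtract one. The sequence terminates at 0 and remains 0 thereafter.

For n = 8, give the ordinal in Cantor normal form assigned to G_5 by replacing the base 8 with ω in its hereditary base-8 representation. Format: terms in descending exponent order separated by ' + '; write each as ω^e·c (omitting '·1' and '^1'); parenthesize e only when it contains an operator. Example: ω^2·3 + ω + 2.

(0) 8|_3 = 2·3 + 2 ↦ 2·4 + 2|_4 = 10 ⇒ 9
(1) 9|_4 = 2·4 + 1 ↦ 2·5 + 1|_5 = 11 ⇒ 10
(2) 10|_5 = 2·5 ↦ 2·6|_6 = 12 ⇒ 11
(3) 11|_6 = 6 + 5 ↦ 7 + 5|_7 = 12 ⇒ 11
(4) 11|_7 = 7 + 4 ↦ 8 + 4|_8 = 12 ⇒ 11
(5) 11|_8 = 8 + 3 ↦ 9 + 3|_9 = 12 ⇒ 11

ω + 3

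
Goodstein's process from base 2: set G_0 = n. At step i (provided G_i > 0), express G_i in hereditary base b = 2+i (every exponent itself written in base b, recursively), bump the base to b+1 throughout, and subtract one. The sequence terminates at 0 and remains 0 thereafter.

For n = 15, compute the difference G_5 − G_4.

15 —HB2→ 2^(2 + 1) + 2^2 + 2 + 1 —bump→ 3^(3 + 1) + 3^3 + 3 + 1 = 112 —(−1)→ 111
111 —HB3→ 3^(3 + 1) + 3^3 + 3 —bump→ 4^(4 + 1) + 4^4 + 4 = 1284 —(−1)→ 1283
1283 —HB4→ 4^(4 + 1) + 4^4 + 3 —bump→ 5^(5 + 1) + 5^5 + 3 = 18753 —(−1)→ 18752
18752 —HB5→ 5^(5 + 1) + 5^5 + 2 —bump→ 6^(6 + 1) + 6^6 + 2 = 326594 —(−1)→ 326593
326593 —HB6→ 6^(6 + 1) + 6^6 + 1 —bump→ 7^(7 + 1) + 7^7 + 1 = 6588345 —(−1)→ 6588344

6261751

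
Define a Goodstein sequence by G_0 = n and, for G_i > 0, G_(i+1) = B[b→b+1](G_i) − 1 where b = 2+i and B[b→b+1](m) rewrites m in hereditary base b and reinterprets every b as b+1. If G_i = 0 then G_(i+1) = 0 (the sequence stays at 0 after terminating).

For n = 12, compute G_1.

107

base 2: 12 = 2^(2 + 1) + 2^2; at 3: 3^(3 + 1) + 3^3 = 108; next = 107
base 3: 107 = 3^(3 + 1) + 2·3^2 + 2·3 + 2; at 4: 4^(4 + 1) + 2·4^2 + 2·4 + 2 = 1066; next = 1065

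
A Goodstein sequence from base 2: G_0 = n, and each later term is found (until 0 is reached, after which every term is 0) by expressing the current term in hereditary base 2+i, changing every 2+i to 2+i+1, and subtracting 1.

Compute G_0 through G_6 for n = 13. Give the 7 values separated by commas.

[0] 13 ≡ 2^(2 + 1) + 2^2 + 1 (base 2). Lift 3: 109. −1: 108.
[1] 108 ≡ 3^(3 + 1) + 3^3 (base 3). Lift 4: 1280. −1: 1279.
[2] 1279 ≡ 4^(4 + 1) + 3·4^3 + 3·4^2 + 3·4 + 3 (base 4). Lift 5: 16093. −1: 16092.
[3] 16092 ≡ 5^(5 + 1) + 3·5^3 + 3·5^2 + 3·5 + 2 (base 5). Lift 6: 280712. −1: 280711.
[4] 280711 ≡ 6^(6 + 1) + 3·6^3 + 3·6^2 + 3·6 + 1 (base 6). Lift 7: 5765999. −1: 5765998.
[5] 5765998 ≡ 7^(7 + 1) + 3·7^3 + 3·7^2 + 3·7 (base 7). Lift 8: 134219480. −1: 134219479.

13, 108, 1279, 16092, 280711, 5765998, 134219479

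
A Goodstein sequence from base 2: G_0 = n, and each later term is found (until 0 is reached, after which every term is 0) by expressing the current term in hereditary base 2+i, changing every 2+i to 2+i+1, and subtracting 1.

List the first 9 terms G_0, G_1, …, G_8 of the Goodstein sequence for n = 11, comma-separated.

step 0: 11 = 2^(2 + 1) + 2 + 1; sub 3 for 2: 3^(3 + 1) + 3 + 1; = 85; G_1 = 85−1 = 84
step 1: 84 = 3^(3 + 1) + 3; sub 4 for 3: 4^(4 + 1) + 4; = 1028; G_2 = 1028−1 = 1027
step 2: 1027 = 4^(4 + 1) + 3; sub 5 for 4: 5^(5 + 1) + 3; = 15628; G_3 = 15628−1 = 15627
step 3: 15627 = 5^(5 + 1) + 2; sub 6 for 5: 6^(6 + 1) + 2; = 279938; G_4 = 279938−1 = 279937
step 4: 279937 = 6^(6 + 1) + 1; sub 7 for 6: 7^(7 + 1) + 1; = 5764802; G_5 = 5764802−1 = 5764801
step 5: 5764801 = 7^(7 + 1); sub 8 for 7: 8^(8 + 1); = 134217728; G_6 = 134217728−1 = 134217727
step 6: 134217727 = 7·8^8 + 7·8^7 + 7·8^6 + 7·8^5 + 7·8^4 + 7·8^3 + 7·8^2 + 7·8 + 7; sub 9 for 8: 7·9^9 + 7·9^7 + 7·9^6 + 7·9^5 + 7·9^4 + 7·9^3 + 7·9^2 + 7·9 + 7; = 2749609303; G_7 = 2749609303−1 = 2749609302
step 7: 2749609302 = 7·9^9 + 7·9^7 + 7·9^6 + 7·9^5 + 7·9^4 + 7·9^3 + 7·9^2 + 7·9 + 6; sub 10 for 9: 7·10^10 + 7·10^7 + 7·10^6 + 7·10^5 + 7·10^4 + 7·10^3 + 7·10^2 + 7·10 + 6; = 70077777776; G_8 = 70077777776−1 = 70077777775

11, 84, 1027, 15627, 279937, 5764801, 134217727, 2749609302, 70077777775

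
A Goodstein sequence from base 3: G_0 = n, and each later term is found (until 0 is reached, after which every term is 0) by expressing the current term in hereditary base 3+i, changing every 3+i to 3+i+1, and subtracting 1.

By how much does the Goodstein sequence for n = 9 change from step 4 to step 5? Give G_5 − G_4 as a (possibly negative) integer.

2

base 3: 9 = 3^2; at 4: 4^2 = 16; next = 15
base 4: 15 = 3·4 + 3; at 5: 3·5 + 3 = 18; next = 17
base 5: 17 = 3·5 + 2; at 6: 3·6 + 2 = 20; next = 19
base 6: 19 = 3·6 + 1; at 7: 3·7 + 1 = 22; next = 21
base 7: 21 = 3·7; at 8: 3·8 = 24; next = 23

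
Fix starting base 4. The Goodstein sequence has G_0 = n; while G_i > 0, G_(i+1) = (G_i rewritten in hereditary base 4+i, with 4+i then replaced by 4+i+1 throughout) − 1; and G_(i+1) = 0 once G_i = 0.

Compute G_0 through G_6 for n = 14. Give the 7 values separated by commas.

14, 16, 18, 20, 21, 22, 23

i=0: 14 = 3·4 + 2 (b=4); 4→5: 3·5 + 2 = 17; 17−1 = 16
i=1: 16 = 3·5 + 1 (b=5); 5→6: 3·6 + 1 = 19; 19−1 = 18
i=2: 18 = 3·6 (b=6); 6→7: 3·7 = 21; 21−1 = 20
i=3: 20 = 2·7 + 6 (b=7); 7→8: 2·8 + 6 = 22; 22−1 = 21
i=4: 21 = 2·8 + 5 (b=8); 8→9: 2·9 + 5 = 23; 23−1 = 22
i=5: 22 = 2·9 + 4 (b=9); 9→10: 2·10 + 4 = 24; 24−1 = 23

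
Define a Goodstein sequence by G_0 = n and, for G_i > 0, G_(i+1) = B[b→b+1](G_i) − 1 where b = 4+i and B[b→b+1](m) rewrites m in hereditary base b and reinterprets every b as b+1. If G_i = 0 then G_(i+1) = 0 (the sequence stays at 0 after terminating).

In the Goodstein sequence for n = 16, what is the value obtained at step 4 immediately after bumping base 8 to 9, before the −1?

step 0: 16 = 4^2; sub 5 for 4: 5^2; = 25; G_1 = 25−1 = 24
step 1: 24 = 4·5 + 4; sub 6 for 5: 4·6 + 4; = 28; G_2 = 28−1 = 27
step 2: 27 = 4·6 + 3; sub 7 for 6: 4·7 + 3; = 31; G_3 = 31−1 = 30
step 3: 30 = 4·7 + 2; sub 8 for 7: 4·8 + 2; = 34; G_4 = 34−1 = 33
step 4: 33 = 4·8 + 1; sub 9 for 8: 4·9 + 1; = 37; G_5 = 37−1 = 36

37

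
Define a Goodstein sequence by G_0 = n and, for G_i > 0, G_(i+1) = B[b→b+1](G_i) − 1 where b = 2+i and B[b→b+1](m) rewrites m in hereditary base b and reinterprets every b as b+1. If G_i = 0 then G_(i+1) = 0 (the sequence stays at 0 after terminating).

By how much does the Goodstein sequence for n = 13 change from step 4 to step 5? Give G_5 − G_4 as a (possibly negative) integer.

G_0 = 13. HB_2(13) = 2^(2 + 1) + 2^2 + 1. Bump = 109. G_1 = 108.
G_1 = 108. HB_3(108) = 3^(3 + 1) + 3^3. Bump = 1280. G_2 = 1279.
G_2 = 1279. HB_4(1279) = 4^(4 + 1) + 3·4^3 + 3·4^2 + 3·4 + 3. Bump = 16093. G_3 = 16092.
G_3 = 16092. HB_5(16092) = 5^(5 + 1) + 3·5^3 + 3·5^2 + 3·5 + 2. Bump = 280712. G_4 = 280711.
G_4 = 280711. HB_6(280711) = 6^(6 + 1) + 3·6^3 + 3·6^2 + 3·6 + 1. Bump = 5765999. G_5 = 5765998.

5485287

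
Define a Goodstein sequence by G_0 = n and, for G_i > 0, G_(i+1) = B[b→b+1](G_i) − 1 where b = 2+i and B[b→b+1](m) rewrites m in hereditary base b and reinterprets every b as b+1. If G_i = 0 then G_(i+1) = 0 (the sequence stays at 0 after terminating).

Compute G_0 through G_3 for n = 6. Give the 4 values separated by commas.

6, 29, 257, 3125

base 2: 6 = 2^2 + 2; at 3: 3^3 + 3 = 30; next = 29
base 3: 29 = 3^3 + 2; at 4: 4^4 + 2 = 258; next = 257
base 4: 257 = 4^4 + 1; at 5: 5^5 + 1 = 3126; next = 3125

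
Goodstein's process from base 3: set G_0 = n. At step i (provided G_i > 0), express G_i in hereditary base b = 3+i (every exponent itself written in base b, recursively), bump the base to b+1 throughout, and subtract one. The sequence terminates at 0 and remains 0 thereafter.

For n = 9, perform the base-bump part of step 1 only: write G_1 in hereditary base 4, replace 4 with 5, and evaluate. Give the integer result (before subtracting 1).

G_0=9  [base 3] 3^2  →[3↦4]→  4^2 = 16  −1 ⇒ G_1=15
G_1=15  [base 4] 3·4 + 3  →[4↦5]→  3·5 + 3 = 18  −1 ⇒ G_2=17

18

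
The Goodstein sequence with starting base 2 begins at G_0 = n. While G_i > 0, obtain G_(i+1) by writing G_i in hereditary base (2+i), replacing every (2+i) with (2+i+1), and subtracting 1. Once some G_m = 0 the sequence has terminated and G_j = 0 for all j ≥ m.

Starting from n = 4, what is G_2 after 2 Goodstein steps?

41

4 —HB2→ 2^2 —bump→ 3^3 = 27 —(−1)→ 26
26 —HB3→ 2·3^2 + 2·3 + 2 —bump→ 2·4^2 + 2·4 + 2 = 42 —(−1)→ 41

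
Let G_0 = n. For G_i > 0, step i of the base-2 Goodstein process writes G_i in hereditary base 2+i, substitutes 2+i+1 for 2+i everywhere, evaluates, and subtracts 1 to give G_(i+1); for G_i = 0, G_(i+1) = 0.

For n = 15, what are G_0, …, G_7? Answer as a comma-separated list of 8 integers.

15, 111, 1283, 18752, 326593, 6588344, 150994943, 3524450280

G_0 = 15. HB_2(15) = 2^(2 + 1) + 2^2 + 2 + 1. Bump = 112. G_1 = 111.
G_1 = 111. HB_3(111) = 3^(3 + 1) + 3^3 + 3. Bump = 1284. G_2 = 1283.
G_2 = 1283. HB_4(1283) = 4^(4 + 1) + 4^4 + 3. Bump = 18753. G_3 = 18752.
G_3 = 18752. HB_5(18752) = 5^(5 + 1) + 5^5 + 2. Bump = 326594. G_4 = 326593.
G_4 = 326593. HB_6(326593) = 6^(6 + 1) + 6^6 + 1. Bump = 6588345. G_5 = 6588344.
G_5 = 6588344. HB_7(6588344) = 7^(7 + 1) + 7^7. Bump = 150994944. G_6 = 150994943.
G_6 = 150994943. HB_8(150994943) = 8^(8 + 1) + 7·8^7 + 7·8^6 + 7·8^5 + 7·8^4 + 7·8^3 + 7·8^2 + 7·8 + 7. Bump = 3524450281. G_7 = 3524450280.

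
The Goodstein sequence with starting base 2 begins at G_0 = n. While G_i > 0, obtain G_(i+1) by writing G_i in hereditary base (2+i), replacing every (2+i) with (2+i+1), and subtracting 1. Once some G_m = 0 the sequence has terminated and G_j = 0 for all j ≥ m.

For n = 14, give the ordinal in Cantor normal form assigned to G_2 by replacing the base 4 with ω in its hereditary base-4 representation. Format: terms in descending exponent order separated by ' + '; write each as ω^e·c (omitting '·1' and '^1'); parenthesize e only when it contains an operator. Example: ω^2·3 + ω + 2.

ω^(ω + 1) + ω^ω + 1

step 0: 14 = 2^(2 + 1) + 2^2 + 2; sub 3 for 2: 3^(3 + 1) + 3^3 + 3; = 111; G_1 = 111−1 = 110
step 1: 110 = 3^(3 + 1) + 3^3 + 2; sub 4 for 3: 4^(4 + 1) + 4^4 + 2; = 1282; G_2 = 1282−1 = 1281
step 2: 1281 = 4^(4 + 1) + 4^4 + 1; sub 5 for 4: 5^(5 + 1) + 5^5 + 1; = 18751; G_3 = 18751−1 = 18750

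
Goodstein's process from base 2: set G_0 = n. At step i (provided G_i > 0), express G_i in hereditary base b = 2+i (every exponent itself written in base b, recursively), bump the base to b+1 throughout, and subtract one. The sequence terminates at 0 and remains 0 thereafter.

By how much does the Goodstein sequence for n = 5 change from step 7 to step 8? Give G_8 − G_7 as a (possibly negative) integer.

base 2: 5 = 2^2 + 1; at 3: 3^3 + 1 = 28; next = 27
base 3: 27 = 3^3; at 4: 4^4 = 256; next = 255
base 4: 255 = 3·4^3 + 3·4^2 + 3·4 + 3; at 5: 3·5^3 + 3·5^2 + 3·5 + 3 = 468; next = 467
base 5: 467 = 3·5^3 + 3·5^2 + 3·5 + 2; at 6: 3·6^3 + 3·6^2 + 3·6 + 2 = 776; next = 775
base 6: 775 = 3·6^3 + 3·6^2 + 3·6 + 1; at 7: 3·7^3 + 3·7^2 + 3·7 + 1 = 1198; next = 1197
base 7: 1197 = 3·7^3 + 3·7^2 + 3·7; at 8: 3·8^3 + 3·8^2 + 3·8 = 1752; next = 1751
base 8: 1751 = 3·8^3 + 3·8^2 + 2·8 + 7; at 9: 3·9^3 + 3·9^2 + 2·9 + 7 = 2455; next = 2454
base 9: 2454 = 3·9^3 + 3·9^2 + 2·9 + 6; at 10: 3·10^3 + 3·10^2 + 2·10 + 6 = 3326; next = 3325

871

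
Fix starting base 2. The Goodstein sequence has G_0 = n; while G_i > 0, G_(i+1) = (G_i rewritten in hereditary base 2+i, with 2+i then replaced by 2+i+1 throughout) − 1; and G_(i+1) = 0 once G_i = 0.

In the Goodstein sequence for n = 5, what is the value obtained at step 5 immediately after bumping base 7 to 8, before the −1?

1752

i=0: 5 = 2^2 + 1 (b=2); 2→3: 3^3 + 1 = 28; 28−1 = 27
i=1: 27 = 3^3 (b=3); 3→4: 4^4 = 256; 256−1 = 255
i=2: 255 = 3·4^3 + 3·4^2 + 3·4 + 3 (b=4); 4→5: 3·5^3 + 3·5^2 + 3·5 + 3 = 468; 468−1 = 467
i=3: 467 = 3·5^3 + 3·5^2 + 3·5 + 2 (b=5); 5→6: 3·6^3 + 3·6^2 + 3·6 + 2 = 776; 776−1 = 775
i=4: 775 = 3·6^3 + 3·6^2 + 3·6 + 1 (b=6); 6→7: 3·7^3 + 3·7^2 + 3·7 + 1 = 1198; 1198−1 = 1197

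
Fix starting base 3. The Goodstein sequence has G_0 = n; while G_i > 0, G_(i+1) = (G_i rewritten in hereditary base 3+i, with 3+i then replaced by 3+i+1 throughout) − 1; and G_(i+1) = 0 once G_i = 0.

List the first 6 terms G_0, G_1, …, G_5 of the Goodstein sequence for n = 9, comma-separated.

(0) 9|_3 = 3^2 ↦ 4^2|_4 = 16 ⇒ 15
(1) 15|_4 = 3·4 + 3 ↦ 3·5 + 3|_5 = 18 ⇒ 17
(2) 17|_5 = 3·5 + 2 ↦ 3·6 + 2|_6 = 20 ⇒ 19
(3) 19|_6 = 3·6 + 1 ↦ 3·7 + 1|_7 = 22 ⇒ 21
(4) 21|_7 = 3·7 ↦ 3·8|_8 = 24 ⇒ 23

9, 15, 17, 19, 21, 23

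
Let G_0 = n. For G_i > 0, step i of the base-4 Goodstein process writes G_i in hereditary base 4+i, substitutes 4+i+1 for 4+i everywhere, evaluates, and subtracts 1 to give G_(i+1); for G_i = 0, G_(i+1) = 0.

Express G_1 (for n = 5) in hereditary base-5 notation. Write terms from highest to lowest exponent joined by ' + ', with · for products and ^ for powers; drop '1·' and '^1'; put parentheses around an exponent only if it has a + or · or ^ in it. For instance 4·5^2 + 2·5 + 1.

[0] 5 ≡ 4 + 1 (base 4). Lift 5: 6. −1: 5.
[1] 5 ≡ 5 (base 5). Lift 6: 6. −1: 5.

5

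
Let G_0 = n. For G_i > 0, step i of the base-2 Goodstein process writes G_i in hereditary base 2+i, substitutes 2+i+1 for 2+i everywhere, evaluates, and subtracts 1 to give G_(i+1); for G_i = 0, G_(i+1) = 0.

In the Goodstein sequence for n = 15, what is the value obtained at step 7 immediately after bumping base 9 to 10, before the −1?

100077777776

(0) 15|_2 = 2^(2 + 1) + 2^2 + 2 + 1 ↦ 3^(3 + 1) + 3^3 + 3 + 1|_3 = 112 ⇒ 111
(1) 111|_3 = 3^(3 + 1) + 3^3 + 3 ↦ 4^(4 + 1) + 4^4 + 4|_4 = 1284 ⇒ 1283
(2) 1283|_4 = 4^(4 + 1) + 4^4 + 3 ↦ 5^(5 + 1) + 5^5 + 3|_5 = 18753 ⇒ 18752
(3) 18752|_5 = 5^(5 + 1) + 5^5 + 2 ↦ 6^(6 + 1) + 6^6 + 2|_6 = 326594 ⇒ 326593
(4) 326593|_6 = 6^(6 + 1) + 6^6 + 1 ↦ 7^(7 + 1) + 7^7 + 1|_7 = 6588345 ⇒ 6588344
(5) 6588344|_7 = 7^(7 + 1) + 7^7 ↦ 8^(8 + 1) + 8^8|_8 = 150994944 ⇒ 150994943
(6) 150994943|_8 = 8^(8 + 1) + 7·8^7 + 7·8^6 + 7·8^5 + 7·8^4 + 7·8^3 + 7·8^2 + 7·8 + 7 ↦ 9^(9 + 1) + 7·9^7 + 7·9^6 + 7·9^5 + 7·9^4 + 7·9^3 + 7·9^2 + 7·9 + 7|_9 = 3524450281 ⇒ 3524450280
(7) 3524450280|_9 = 9^(9 + 1) + 7·9^7 + 7·9^6 + 7·9^5 + 7·9^4 + 7·9^3 + 7·9^2 + 7·9 + 6 ↦ 10^(10 + 1) + 7·10^7 + 7·10^6 + 7·10^5 + 7·10^4 + 7·10^3 + 7·10^2 + 7·10 + 6|_10 = 100077777776 ⇒ 100077777775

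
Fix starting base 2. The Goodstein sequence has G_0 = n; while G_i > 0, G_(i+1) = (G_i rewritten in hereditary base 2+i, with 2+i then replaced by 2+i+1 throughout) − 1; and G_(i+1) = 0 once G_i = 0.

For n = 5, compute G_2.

i=0: 5 = 2^2 + 1 (b=2); 2→3: 3^3 + 1 = 28; 28−1 = 27
i=1: 27 = 3^3 (b=3); 3→4: 4^4 = 256; 256−1 = 255

255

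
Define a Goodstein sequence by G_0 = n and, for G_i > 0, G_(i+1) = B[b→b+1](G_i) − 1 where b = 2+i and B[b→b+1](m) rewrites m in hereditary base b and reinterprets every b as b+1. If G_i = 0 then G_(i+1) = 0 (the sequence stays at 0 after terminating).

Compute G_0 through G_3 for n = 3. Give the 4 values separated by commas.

G_0 = 3. HB_2(3) = 2 + 1. Bump = 4. G_1 = 3.
G_1 = 3. HB_3(3) = 3. Bump = 4. G_2 = 3.
G_2 = 3. HB_4(3) = 3. Bump = 3. G_3 = 2.

3, 3, 3, 2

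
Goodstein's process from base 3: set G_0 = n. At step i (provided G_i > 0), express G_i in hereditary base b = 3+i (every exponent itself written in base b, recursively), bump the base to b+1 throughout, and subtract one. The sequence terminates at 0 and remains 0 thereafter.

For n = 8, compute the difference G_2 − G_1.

1

i=0: 8 = 2·3 + 2 (b=3); 3→4: 2·4 + 2 = 10; 10−1 = 9
i=1: 9 = 2·4 + 1 (b=4); 4→5: 2·5 + 1 = 11; 11−1 = 10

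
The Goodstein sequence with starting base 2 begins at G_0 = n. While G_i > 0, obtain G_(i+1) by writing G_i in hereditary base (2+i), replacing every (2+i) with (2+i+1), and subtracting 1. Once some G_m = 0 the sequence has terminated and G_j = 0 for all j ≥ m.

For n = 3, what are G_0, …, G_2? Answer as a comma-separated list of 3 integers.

[0] 3 ≡ 2 + 1 (base 2). Lift 3: 4. −1: 3.
[1] 3 ≡ 3 (base 3). Lift 4: 4. −1: 3.

3, 3, 3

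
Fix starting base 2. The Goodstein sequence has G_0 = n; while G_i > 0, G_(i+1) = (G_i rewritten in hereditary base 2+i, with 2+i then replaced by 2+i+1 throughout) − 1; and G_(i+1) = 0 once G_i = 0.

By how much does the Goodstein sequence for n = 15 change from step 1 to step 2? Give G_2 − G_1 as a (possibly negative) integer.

base 2: 15 = 2^(2 + 1) + 2^2 + 2 + 1; at 3: 3^(3 + 1) + 3^3 + 3 + 1 = 112; next = 111
base 3: 111 = 3^(3 + 1) + 3^3 + 3; at 4: 4^(4 + 1) + 4^4 + 4 = 1284; next = 1283

1172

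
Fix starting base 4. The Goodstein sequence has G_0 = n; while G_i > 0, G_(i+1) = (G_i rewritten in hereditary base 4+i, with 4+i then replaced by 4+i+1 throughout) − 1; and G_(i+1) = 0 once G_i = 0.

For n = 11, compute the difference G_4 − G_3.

1

i=0: 11 = 2·4 + 3 (b=4); 4→5: 2·5 + 3 = 13; 13−1 = 12
i=1: 12 = 2·5 + 2 (b=5); 5→6: 2·6 + 2 = 14; 14−1 = 13
i=2: 13 = 2·6 + 1 (b=6); 6→7: 2·7 + 1 = 15; 15−1 = 14
i=3: 14 = 2·7 (b=7); 7→8: 2·8 = 16; 16−1 = 15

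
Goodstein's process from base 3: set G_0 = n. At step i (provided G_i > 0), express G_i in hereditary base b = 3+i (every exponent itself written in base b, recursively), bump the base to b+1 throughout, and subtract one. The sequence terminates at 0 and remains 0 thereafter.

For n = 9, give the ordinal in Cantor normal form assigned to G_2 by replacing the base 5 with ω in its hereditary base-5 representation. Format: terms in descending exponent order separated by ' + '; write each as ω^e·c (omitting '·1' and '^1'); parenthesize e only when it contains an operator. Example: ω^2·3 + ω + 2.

ω·3 + 2

[0] 9 ≡ 3^2 (base 3). Lift 4: 16. −1: 15.
[1] 15 ≡ 3·4 + 3 (base 4). Lift 5: 18. −1: 17.
[2] 17 ≡ 3·5 + 2 (base 5). Lift 6: 20. −1: 19.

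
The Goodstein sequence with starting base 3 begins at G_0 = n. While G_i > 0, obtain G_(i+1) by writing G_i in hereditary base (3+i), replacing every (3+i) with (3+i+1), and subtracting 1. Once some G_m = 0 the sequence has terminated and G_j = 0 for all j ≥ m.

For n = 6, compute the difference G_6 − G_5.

-1

G_0 = 6. HB_3(6) = 2·3. Bump = 8. G_1 = 7.
G_1 = 7. HB_4(7) = 4 + 3. Bump = 8. G_2 = 7.
G_2 = 7. HB_5(7) = 5 + 2. Bump = 8. G_3 = 7.
G_3 = 7. HB_6(7) = 6 + 1. Bump = 8. G_4 = 7.
G_4 = 7. HB_7(7) = 7. Bump = 8. G_5 = 7.
G_5 = 7. HB_8(7) = 7. Bump = 7. G_6 = 6.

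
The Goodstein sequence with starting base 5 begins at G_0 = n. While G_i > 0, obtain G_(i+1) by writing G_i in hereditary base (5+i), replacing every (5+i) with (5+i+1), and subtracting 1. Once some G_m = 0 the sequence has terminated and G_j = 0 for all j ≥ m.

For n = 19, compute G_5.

29

base 5: 19 = 3·5 + 4; at 6: 3·6 + 4 = 22; next = 21
base 6: 21 = 3·6 + 3; at 7: 3·7 + 3 = 24; next = 23
base 7: 23 = 3·7 + 2; at 8: 3·8 + 2 = 26; next = 25
base 8: 25 = 3·8 + 1; at 9: 3·9 + 1 = 28; next = 27
base 9: 27 = 3·9; at 10: 3·10 = 30; next = 29
base 10: 29 = 2·10 + 9; at 11: 2·11 + 9 = 31; next = 30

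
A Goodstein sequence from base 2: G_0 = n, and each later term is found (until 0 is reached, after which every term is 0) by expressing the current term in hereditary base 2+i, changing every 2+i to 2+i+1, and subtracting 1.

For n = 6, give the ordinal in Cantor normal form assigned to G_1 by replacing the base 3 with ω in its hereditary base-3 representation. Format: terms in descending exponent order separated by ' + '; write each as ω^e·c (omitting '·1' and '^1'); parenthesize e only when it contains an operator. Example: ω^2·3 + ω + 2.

i=0: 6 = 2^2 + 2 (b=2); 2→3: 3^3 + 3 = 30; 30−1 = 29
i=1: 29 = 3^3 + 2 (b=3); 3→4: 4^4 + 2 = 258; 258−1 = 257

ω^ω + 2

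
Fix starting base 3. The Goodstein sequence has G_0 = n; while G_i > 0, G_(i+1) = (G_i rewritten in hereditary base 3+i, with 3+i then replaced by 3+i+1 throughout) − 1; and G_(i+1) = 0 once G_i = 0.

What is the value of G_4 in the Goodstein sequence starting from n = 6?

7

step 0: 6 = 2·3; sub 4 for 3: 2·4; = 8; G_1 = 8−1 = 7
step 1: 7 = 4 + 3; sub 5 for 4: 5 + 3; = 8; G_2 = 8−1 = 7
step 2: 7 = 5 + 2; sub 6 for 5: 6 + 2; = 8; G_3 = 8−1 = 7
step 3: 7 = 6 + 1; sub 7 for 6: 7 + 1; = 8; G_4 = 8−1 = 7
step 4: 7 = 7; sub 8 for 7: 8; = 8; G_5 = 8−1 = 7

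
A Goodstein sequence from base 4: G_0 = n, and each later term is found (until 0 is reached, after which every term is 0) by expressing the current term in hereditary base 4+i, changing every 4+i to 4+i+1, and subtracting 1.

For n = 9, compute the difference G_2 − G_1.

[0] 9 ≡ 2·4 + 1 (base 4). Lift 5: 11. −1: 10.
[1] 10 ≡ 2·5 (base 5). Lift 6: 12. −1: 11.

1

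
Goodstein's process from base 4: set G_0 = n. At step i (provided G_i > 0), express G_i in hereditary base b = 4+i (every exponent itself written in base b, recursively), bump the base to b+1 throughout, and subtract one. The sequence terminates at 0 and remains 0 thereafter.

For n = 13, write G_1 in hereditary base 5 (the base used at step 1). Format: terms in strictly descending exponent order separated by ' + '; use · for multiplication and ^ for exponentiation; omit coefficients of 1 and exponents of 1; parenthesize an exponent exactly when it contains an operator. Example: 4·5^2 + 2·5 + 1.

3·5

(0) 13|_4 = 3·4 + 1 ↦ 3·5 + 1|_5 = 16 ⇒ 15
(1) 15|_5 = 3·5 ↦ 3·6|_6 = 18 ⇒ 17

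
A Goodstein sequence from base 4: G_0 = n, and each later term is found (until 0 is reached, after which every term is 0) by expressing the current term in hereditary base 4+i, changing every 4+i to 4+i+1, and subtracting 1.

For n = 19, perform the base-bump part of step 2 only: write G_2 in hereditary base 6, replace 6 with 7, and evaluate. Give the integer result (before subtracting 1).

i=0: 19 = 4^2 + 3 (b=4); 4→5: 5^2 + 3 = 28; 28−1 = 27
i=1: 27 = 5^2 + 2 (b=5); 5→6: 6^2 + 2 = 38; 38−1 = 37
i=2: 37 = 6^2 + 1 (b=6); 6→7: 7^2 + 1 = 50; 50−1 = 49

50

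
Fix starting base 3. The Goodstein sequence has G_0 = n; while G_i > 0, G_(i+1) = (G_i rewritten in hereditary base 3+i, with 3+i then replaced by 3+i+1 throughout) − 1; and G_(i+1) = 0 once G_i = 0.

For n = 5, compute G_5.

3

[0] 5 ≡ 3 + 2 (base 3). Lift 4: 6. −1: 5.
[1] 5 ≡ 4 + 1 (base 4). Lift 5: 6. −1: 5.
[2] 5 ≡ 5 (base 5). Lift 6: 6. −1: 5.
[3] 5 ≡ 5 (base 6). Lift 7: 5. −1: 4.
[4] 4 ≡ 4 (base 7). Lift 8: 4. −1: 3.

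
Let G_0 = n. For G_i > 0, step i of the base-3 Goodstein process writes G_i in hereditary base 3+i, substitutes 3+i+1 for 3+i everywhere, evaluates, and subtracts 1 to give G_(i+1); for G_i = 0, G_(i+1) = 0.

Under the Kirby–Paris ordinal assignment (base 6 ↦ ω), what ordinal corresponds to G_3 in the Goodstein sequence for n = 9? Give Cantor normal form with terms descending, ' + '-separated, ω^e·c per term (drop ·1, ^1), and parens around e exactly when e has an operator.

ω·3 + 1

[0] 9 ≡ 3^2 (base 3). Lift 4: 16. −1: 15.
[1] 15 ≡ 3·4 + 3 (base 4). Lift 5: 18. −1: 17.
[2] 17 ≡ 3·5 + 2 (base 5). Lift 6: 20. −1: 19.
[3] 19 ≡ 3·6 + 1 (base 6). Lift 7: 22. −1: 21.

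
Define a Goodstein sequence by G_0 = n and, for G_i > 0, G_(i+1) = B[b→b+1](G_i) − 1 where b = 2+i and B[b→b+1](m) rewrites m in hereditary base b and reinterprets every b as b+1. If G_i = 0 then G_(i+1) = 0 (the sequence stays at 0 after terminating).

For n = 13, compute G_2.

1279

base 2: 13 = 2^(2 + 1) + 2^2 + 1; at 3: 3^(3 + 1) + 3^3 + 1 = 109; next = 108
base 3: 108 = 3^(3 + 1) + 3^3; at 4: 4^(4 + 1) + 4^4 = 1280; next = 1279
base 4: 1279 = 4^(4 + 1) + 3·4^3 + 3·4^2 + 3·4 + 3; at 5: 5^(5 + 1) + 3·5^3 + 3·5^2 + 3·5 + 3 = 16093; next = 16092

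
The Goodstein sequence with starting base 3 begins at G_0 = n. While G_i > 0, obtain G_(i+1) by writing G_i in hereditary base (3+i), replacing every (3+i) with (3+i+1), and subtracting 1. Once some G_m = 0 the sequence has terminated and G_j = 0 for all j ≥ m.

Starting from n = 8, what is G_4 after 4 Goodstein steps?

8 —HB3→ 2·3 + 2 —bump→ 2·4 + 2 = 10 —(−1)→ 9
9 —HB4→ 2·4 + 1 —bump→ 2·5 + 1 = 11 —(−1)→ 10
10 —HB5→ 2·5 —bump→ 2·6 = 12 —(−1)→ 11
11 —HB6→ 6 + 5 —bump→ 7 + 5 = 12 —(−1)→ 11

11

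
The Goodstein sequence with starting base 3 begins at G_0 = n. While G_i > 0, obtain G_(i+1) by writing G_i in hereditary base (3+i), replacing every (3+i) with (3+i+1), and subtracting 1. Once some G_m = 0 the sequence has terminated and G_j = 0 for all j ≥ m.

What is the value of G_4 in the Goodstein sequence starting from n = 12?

49

[0] 12 ≡ 3^2 + 3 (base 3). Lift 4: 20. −1: 19.
[1] 19 ≡ 4^2 + 3 (base 4). Lift 5: 28. −1: 27.
[2] 27 ≡ 5^2 + 2 (base 5). Lift 6: 38. −1: 37.
[3] 37 ≡ 6^2 + 1 (base 6). Lift 7: 50. −1: 49.
[4] 49 ≡ 7^2 (base 7). Lift 8: 64. −1: 63.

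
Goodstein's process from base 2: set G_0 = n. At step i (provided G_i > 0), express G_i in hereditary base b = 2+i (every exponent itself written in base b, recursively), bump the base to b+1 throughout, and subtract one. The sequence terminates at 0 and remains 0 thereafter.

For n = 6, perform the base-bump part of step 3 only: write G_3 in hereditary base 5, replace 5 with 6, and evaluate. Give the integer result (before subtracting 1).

46656

G_0 = 6. HB_2(6) = 2^2 + 2. Bump = 30. G_1 = 29.
G_1 = 29. HB_3(29) = 3^3 + 2. Bump = 258. G_2 = 257.
G_2 = 257. HB_4(257) = 4^4 + 1. Bump = 3126. G_3 = 3125.
G_3 = 3125. HB_5(3125) = 5^5. Bump = 46656. G_4 = 46655.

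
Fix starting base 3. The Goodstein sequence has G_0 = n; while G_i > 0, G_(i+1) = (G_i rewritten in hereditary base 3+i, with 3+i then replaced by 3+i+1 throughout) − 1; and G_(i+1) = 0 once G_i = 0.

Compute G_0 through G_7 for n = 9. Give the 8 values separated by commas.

9, 15, 17, 19, 21, 23, 24, 25

[0] 9 ≡ 3^2 (base 3). Lift 4: 16. −1: 15.
[1] 15 ≡ 3·4 + 3 (base 4). Lift 5: 18. −1: 17.
[2] 17 ≡ 3·5 + 2 (base 5). Lift 6: 20. −1: 19.
[3] 19 ≡ 3·6 + 1 (base 6). Lift 7: 22. −1: 21.
[4] 21 ≡ 3·7 (base 7). Lift 8: 24. −1: 23.
[5] 23 ≡ 2·8 + 7 (base 8). Lift 9: 25. −1: 24.
[6] 24 ≡ 2·9 + 6 (base 9). Lift 10: 26. −1: 25.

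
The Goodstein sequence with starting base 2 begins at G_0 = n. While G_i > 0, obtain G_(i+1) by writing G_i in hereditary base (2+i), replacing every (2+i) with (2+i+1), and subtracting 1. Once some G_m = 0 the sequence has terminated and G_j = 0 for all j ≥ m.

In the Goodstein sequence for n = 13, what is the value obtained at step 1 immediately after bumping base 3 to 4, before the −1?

13 —HB2→ 2^(2 + 1) + 2^2 + 1 —bump→ 3^(3 + 1) + 3^3 + 1 = 109 —(−1)→ 108
108 —HB3→ 3^(3 + 1) + 3^3 —bump→ 4^(4 + 1) + 4^4 = 1280 —(−1)→ 1279

1280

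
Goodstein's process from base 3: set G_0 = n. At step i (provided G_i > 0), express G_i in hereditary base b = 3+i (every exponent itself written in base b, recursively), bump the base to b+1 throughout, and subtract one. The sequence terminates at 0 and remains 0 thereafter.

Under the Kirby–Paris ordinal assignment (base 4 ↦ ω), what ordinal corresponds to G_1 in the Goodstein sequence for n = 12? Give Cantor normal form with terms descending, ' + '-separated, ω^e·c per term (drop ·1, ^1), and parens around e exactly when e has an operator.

ω^2 + 3

[0] 12 ≡ 3^2 + 3 (base 3). Lift 4: 20. −1: 19.
[1] 19 ≡ 4^2 + 3 (base 4). Lift 5: 28. −1: 27.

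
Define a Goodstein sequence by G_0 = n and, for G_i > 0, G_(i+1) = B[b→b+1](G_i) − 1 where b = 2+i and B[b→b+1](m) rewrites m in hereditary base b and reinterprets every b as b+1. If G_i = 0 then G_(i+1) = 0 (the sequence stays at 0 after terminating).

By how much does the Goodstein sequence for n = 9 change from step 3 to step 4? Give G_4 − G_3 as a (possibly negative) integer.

G_0=9  [base 2] 2^(2 + 1) + 1  →[2↦3]→  3^(3 + 1) + 1 = 82  −1 ⇒ G_1=81
G_1=81  [base 3] 3^(3 + 1)  →[3↦4]→  4^(4 + 1) = 1024  −1 ⇒ G_2=1023
G_2=1023  [base 4] 3·4^4 + 3·4^3 + 3·4^2 + 3·4 + 3  →[4↦5]→  3·5^5 + 3·5^3 + 3·5^2 + 3·5 + 3 = 9843  −1 ⇒ G_3=9842
G_3=9842  [base 5] 3·5^5 + 3·5^3 + 3·5^2 + 3·5 + 2  →[5↦6]→  3·6^6 + 3·6^3 + 3·6^2 + 3·6 + 2 = 140744  −1 ⇒ G_4=140743

130901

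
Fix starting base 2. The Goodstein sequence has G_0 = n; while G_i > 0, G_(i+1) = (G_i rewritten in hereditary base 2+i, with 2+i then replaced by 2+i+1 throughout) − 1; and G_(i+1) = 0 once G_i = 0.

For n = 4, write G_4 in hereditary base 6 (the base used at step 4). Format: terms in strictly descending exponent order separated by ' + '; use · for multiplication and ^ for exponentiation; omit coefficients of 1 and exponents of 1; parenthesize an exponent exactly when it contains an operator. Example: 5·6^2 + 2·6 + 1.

step 0: 4 = 2^2; sub 3 for 2: 3^3; = 27; G_1 = 27−1 = 26
step 1: 26 = 2·3^2 + 2·3 + 2; sub 4 for 3: 2·4^2 + 2·4 + 2; = 42; G_2 = 42−1 = 41
step 2: 41 = 2·4^2 + 2·4 + 1; sub 5 for 4: 2·5^2 + 2·5 + 1; = 61; G_3 = 61−1 = 60
step 3: 60 = 2·5^2 + 2·5; sub 6 for 5: 2·6^2 + 2·6; = 84; G_4 = 84−1 = 83

2·6^2 + 6 + 5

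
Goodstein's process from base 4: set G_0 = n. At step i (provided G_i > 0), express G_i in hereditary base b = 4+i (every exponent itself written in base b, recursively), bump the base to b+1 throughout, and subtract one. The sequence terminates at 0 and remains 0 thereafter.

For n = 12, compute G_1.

14

12 —HB4→ 3·4 —bump→ 3·5 = 15 —(−1)→ 14
14 —HB5→ 2·5 + 4 —bump→ 2·6 + 4 = 16 —(−1)→ 15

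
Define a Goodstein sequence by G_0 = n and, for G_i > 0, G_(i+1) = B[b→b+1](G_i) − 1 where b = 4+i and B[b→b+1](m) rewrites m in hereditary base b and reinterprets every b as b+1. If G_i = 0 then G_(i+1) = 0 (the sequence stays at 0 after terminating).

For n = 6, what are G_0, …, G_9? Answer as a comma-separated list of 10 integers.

6, 6, 6, 6, 5, 4, 3, 2, 1, 0

(0) 6|_4 = 4 + 2 ↦ 5 + 2|_5 = 7 ⇒ 6
(1) 6|_5 = 5 + 1 ↦ 6 + 1|_6 = 7 ⇒ 6
(2) 6|_6 = 6 ↦ 7|_7 = 7 ⇒ 6
(3) 6|_7 = 6 ↦ 6|_8 = 6 ⇒ 5
(4) 5|_8 = 5 ↦ 5|_9 = 5 ⇒ 4
(5) 4|_9 = 4 ↦ 4|_10 = 4 ⇒ 3
(6) 3|_10 = 3 ↦ 3|_11 = 3 ⇒ 2
(7) 2|_11 = 2 ↦ 2|_12 = 2 ⇒ 1
(8) 1|_12 = 1 ↦ 1|_13 = 1 ⇒ 0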